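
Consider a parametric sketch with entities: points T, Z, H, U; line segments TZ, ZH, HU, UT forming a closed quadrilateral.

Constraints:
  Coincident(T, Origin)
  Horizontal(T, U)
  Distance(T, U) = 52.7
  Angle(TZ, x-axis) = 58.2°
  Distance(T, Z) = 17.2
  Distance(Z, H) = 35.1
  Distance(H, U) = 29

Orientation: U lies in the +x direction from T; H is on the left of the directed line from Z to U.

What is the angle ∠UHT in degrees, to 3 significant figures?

79.1°

T is at the origin; TU is horizontal with |TU| = 52.7 and U in +x, so U = (52.7, 0). TZ runs at 58.2° with |TZ| = 17.2, so Z = (9.06, 14.6). H is determined by |ZH| = 35.1 and |HU| = 29.0 together: it lies at the intersection of circle(Z, 35.1) and circle(U, 29.0). With |ZU| = 46.0, the foot of the radical line on ZU is 27.3 from Z and the perpendicular offset is √(35.1² − 27.3²) = 22.1. Taking the left-of-ZU solution: H = (41.9, 26.9).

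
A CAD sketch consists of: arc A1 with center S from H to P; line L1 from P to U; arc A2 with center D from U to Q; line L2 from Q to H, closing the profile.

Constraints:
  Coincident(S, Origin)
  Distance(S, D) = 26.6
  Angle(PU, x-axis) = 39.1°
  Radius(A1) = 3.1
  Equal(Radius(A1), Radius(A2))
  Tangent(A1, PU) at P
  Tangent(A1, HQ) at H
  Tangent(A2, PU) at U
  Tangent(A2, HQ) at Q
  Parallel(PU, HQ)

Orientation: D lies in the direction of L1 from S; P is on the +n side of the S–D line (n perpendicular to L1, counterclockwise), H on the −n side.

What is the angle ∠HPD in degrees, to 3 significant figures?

83.4°

The slot axis is L1's direction at 39.1°, so u = (cos 39.1°, sin 39.1°) = (0.776, 0.631) and n = (−sin 39.1°, cos 39.1°) = (-0.631, 0.776). S is at the origin and D lies 26.6 along u from S, so D = 26.6·u = (20.6, 16.8). Tangency of A1 to both parallel lines with radius 3.1 puts P and H at S ± 3.1·n: P = (-1.96, 2.41), H = (1.96, -2.41). Then cos ∠HPD = PH·PD / (|PH||PD|), giving 83.4°.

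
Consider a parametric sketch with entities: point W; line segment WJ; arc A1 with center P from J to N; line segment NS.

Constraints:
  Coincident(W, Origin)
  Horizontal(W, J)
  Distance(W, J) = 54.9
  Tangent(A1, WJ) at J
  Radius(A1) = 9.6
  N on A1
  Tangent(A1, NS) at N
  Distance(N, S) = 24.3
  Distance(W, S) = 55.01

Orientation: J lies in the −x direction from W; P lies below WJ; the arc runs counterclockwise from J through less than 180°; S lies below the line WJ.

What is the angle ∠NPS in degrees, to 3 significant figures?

68.4°

Checks: |PN| = 9.600 ✓; ∠(PN, NS) = 90.00° ✓; |NS| = 24.30 ✓; |WS| = 55.01 ✓.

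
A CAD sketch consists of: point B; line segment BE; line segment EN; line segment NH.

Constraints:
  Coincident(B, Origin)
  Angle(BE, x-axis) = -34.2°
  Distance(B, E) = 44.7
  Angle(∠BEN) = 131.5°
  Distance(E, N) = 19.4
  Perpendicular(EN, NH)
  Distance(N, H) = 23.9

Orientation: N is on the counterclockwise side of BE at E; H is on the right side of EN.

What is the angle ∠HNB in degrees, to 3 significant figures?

124°

∠BEN = 131.5°, so EN runs at -34.2° + (180° − 131.5°) = 14.3° from the x-axis; with |EN| = 19.4, N = E + 19.4·(cos 14.3°, sin 14.3°) = (55.8, -20.3). The perpendicularity gives NH at right angles to EN; with |NH| = 23.9 on the right of EN, H = N + 23.9·(0.247, -0.969) = (61.7, -43.5). Then cos ∠HNB = NH·NB / (|NH||NB|), giving 124°.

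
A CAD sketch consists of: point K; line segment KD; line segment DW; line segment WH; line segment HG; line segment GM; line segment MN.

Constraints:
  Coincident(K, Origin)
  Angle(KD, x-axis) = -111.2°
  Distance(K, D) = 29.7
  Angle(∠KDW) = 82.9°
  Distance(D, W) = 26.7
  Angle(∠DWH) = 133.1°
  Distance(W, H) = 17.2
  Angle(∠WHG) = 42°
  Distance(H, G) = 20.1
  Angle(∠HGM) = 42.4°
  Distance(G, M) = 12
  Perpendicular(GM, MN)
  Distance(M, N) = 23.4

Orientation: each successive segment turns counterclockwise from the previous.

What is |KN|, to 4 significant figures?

39.22

K is at the origin; KD runs at -111.2° with length 29.7, so D = (-10.74, -27.69). ∠KDW = 82.9° gives DW at -14.10° from the x-axis; with |DW| = 26.7, W = (15.16, -34.19). ∠DWH = 133.1° gives WH at 32.80° from the x-axis; with |WH| = 17.2, H = (29.61, -24.88). ∠WHG = 42.0° gives HG at 170.8° from the x-axis; with |HG| = 20.1, G = (9.772, -21.66). ∠HGM = 42.4° gives GM at -51.60° from the x-axis; with |GM| = 12.0, M = (17.23, -31.07). GM ⟂ MN, so MN runs at 38.40°; with |MN| = 23.4, N = (35.56, -16.53). Then |KN| = |N − K| = 39.22.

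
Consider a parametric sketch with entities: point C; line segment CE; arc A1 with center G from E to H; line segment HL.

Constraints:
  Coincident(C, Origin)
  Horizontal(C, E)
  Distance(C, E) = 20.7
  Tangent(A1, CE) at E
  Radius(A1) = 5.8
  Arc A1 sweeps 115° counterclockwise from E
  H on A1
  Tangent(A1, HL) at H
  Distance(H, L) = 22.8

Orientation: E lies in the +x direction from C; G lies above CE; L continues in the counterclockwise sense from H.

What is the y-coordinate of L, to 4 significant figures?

28.92

C is at the origin; C and E share the same y with |CE| = 20.7 and E on the +x side, so E = (20.70, 0.000). Since A1 is tangent to CE there, GE ⟂ CE, so G = E + (0, 5.8) = (20.70, 5.800). On A1, E sits at bearing -90° from G; a 115° counterclockwise sweep puts H at bearing 25°, so H = G + 5.8·(cos 25°, sin 25°) = (25.96, 8.251). Since A1 is tangent to HL there, GH ⟂ HL, so HL runs along (−sin 25°, cos 25°); with |HL| = 22.8, L = (16.32, 28.92). So L.y = 28.92.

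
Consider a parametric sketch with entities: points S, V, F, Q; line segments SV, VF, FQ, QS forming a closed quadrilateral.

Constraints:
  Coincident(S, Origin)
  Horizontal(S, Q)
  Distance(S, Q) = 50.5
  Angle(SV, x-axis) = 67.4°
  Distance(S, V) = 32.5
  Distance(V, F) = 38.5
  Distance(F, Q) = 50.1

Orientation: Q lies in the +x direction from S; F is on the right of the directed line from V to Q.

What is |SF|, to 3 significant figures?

6.75

S is at the origin; S and Q share the same y with |SQ| = 50.5 and Q in +x, so Q = (50.5, 0). SV runs at 67.4° with |SV| = 32.5, so V = (12.5, 30.0). F is determined by |VF| = 38.5 and |FQ| = 50.1 together: it lies at the intersection of circle(V, 38.5) and circle(Q, 50.1). With |VQ| = 48.4, the foot of the radical line on VQ is 13.6 from V and the perpendicular offset is √(38.5² − 13.6²) = 36.0. Taking the right-of-VQ solution: F = (0.849, -6.69).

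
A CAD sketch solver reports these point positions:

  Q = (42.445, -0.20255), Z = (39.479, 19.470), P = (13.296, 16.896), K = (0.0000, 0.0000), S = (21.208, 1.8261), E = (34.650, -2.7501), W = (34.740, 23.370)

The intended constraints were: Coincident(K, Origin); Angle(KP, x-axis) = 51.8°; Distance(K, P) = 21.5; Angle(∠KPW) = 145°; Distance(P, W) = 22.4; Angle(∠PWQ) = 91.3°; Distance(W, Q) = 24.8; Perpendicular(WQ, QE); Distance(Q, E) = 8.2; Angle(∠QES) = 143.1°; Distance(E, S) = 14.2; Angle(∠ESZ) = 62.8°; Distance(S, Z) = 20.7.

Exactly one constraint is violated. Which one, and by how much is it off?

Distance(S, Z) = 20.7 — off by 4.70.

K = (0.00, 0.00) ✓; KP at 51.80° ✓; |KP| = 21.50 ✓; ∠KPW = 145.0° ✓; |PW| = 22.40 ✓; ∠PWQ = 91.30° ✓; |WQ| = 24.80 ✓; ∠(WQ, QE) = 90.00° ✓; |QE| = 8.201 ✓; ∠QES = 143.1° ✓; |ES| = 14.20 ✓; ∠ESZ = 62.80° ✓; |SZ| = 25.40 ✗.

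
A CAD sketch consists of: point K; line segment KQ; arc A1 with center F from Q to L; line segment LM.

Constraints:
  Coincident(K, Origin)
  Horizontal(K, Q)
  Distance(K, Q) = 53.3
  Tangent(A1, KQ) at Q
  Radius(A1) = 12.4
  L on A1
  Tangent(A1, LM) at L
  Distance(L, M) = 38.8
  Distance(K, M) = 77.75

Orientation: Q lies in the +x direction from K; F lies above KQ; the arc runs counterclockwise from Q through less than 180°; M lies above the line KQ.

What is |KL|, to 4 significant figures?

67.12

Checks: |FL| = 12.40 ✓; ∠(FL, LM) = 90.00° ✓; |LM| = 38.80 ✓; |KM| = 77.75 ✓.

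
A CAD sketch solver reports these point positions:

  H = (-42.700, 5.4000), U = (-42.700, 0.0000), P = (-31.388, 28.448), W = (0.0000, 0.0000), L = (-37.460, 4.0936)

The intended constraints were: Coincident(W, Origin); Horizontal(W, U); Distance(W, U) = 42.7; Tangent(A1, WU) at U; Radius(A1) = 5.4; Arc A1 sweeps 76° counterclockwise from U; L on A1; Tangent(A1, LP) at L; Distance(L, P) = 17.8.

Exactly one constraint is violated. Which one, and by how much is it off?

Distance(L, P) = 17.8 — off by 7.30.

W = (0.00, 0.00) ✓; W.y = 0.00, U.y = 0.00 ✓; |WU| = 42.70 ✓; ∠(HU, UW) = 90.00° ✓; |HU| = 5.400 ✓; bearing(H→L) − bearing(H→U) = 76.00° ✓; |HL| = 5.400 ✓; ∠(HL, LP) = 90.00° ✓; |LP| = 25.10 ✗.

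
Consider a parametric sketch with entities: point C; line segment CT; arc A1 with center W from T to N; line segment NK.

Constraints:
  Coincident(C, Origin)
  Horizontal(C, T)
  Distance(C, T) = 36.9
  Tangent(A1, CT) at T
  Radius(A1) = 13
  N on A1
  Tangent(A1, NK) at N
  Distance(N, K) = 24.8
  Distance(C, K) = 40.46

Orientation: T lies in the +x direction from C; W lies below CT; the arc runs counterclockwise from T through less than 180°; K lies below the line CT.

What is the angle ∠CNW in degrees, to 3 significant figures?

166°

C is at the origin; C and T share the same y with |CT| = 36.9 and T on the +x side, so T = (36.9, 0.00). Since A1 is tangent to CT there, WT ⟂ CT, so W = T + (0, -13) = (36.9, -13.0). Since WN ⟂ NK (tangency), |WK| = √(13.0² + 24.8²) = 28.0 regardless of where N sits on A1. So K lies on both circle(C, 40.46) and circle(W, 28.0); the below-CT intersection is K = (19.9, -35.2). N is the foot of the tangent from K: N = (24.1, -10.8).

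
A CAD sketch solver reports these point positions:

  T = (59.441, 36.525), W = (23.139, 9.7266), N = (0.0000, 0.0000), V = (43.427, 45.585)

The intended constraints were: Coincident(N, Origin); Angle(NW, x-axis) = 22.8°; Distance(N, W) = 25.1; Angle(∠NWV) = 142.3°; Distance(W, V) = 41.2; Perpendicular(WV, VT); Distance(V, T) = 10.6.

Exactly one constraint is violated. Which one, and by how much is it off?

Distance(V, T) = 10.6 — off by 7.80.

N = (0.00, 0.00) ✓; NW at 22.80° ✓; |NW| = 25.10 ✓; ∠NWV = 142.3° ✓; |WV| = 41.20 ✓; ∠(WV, VT) = 90.00° ✓; |VT| = 18.40 ✗.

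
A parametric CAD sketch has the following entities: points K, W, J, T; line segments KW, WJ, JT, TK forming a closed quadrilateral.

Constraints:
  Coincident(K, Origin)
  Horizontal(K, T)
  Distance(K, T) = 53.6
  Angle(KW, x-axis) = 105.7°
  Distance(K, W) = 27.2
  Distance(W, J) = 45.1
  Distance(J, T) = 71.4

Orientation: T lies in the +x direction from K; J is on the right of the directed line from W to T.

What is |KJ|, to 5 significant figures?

23.859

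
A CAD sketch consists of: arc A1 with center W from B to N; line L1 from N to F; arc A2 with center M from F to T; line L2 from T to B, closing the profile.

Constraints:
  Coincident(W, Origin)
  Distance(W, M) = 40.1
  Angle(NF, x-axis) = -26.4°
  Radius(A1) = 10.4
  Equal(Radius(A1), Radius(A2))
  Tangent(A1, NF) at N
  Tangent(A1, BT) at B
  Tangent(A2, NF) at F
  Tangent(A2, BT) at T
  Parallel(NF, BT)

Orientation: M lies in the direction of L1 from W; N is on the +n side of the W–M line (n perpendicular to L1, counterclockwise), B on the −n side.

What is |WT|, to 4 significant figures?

41.43

The slot axis is L1's direction at -26.4°, so u = (cos -26.4°, sin -26.4°) = (0.8957, -0.4446) and n = (−sin -26.4°, cos -26.4°) = (0.4446, 0.8957). W is at the origin and M lies 40.1 along u from W, so M = 40.1·u = (35.92, -17.83). Tangency of A1 to both parallel lines with radius 10.4 puts N and B at W ± 10.4·n: N = (4.624, 9.315), B = (-4.624, -9.315). Equal radii place F and T the same way about M: F = M + 10.4·n = (40.54, -8.514), T = M − 10.4·n = (31.29, -27.15). Then |WT| = |T − W| = 41.43.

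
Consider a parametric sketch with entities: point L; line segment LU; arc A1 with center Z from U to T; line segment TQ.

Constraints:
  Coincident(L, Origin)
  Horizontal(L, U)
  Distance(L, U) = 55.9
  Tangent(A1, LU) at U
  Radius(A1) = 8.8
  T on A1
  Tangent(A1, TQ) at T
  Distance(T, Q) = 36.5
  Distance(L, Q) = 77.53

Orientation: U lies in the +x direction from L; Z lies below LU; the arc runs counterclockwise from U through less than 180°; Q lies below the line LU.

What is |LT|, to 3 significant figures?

49.4

L is at the origin; LU is horizontal with |LU| = 55.9 and U on the +x side, so U = (55.9, 0.00). The tangent condition forces ZU to be normal to LU, so Z = U + (0, -8.8) = (55.9, -8.80). Since ZT ⟂ TQ (tangency), |ZQ| = √(8.8² + 36.5²) = 37.5 regardless of where T sits on A1. So Q lies on both circle(L, 77.53) and circle(Z, 37.5); the below-LU intersection is Q = (62.6, -45.7). T is the foot of the tangent from Q: T = (47.9, -12.4).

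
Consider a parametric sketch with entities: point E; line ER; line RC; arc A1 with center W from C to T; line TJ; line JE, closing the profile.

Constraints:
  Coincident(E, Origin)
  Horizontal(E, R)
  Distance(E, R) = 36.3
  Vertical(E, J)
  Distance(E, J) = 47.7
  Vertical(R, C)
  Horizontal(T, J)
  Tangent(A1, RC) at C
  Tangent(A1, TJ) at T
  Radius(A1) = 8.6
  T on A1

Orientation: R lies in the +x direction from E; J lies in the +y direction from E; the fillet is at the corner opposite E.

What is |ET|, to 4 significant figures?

55.16

The virtual corner opposite E is at (36.30, 47.70). A1 meets RC tangentially, so WC is at right angles to RC and the tangent condition forces WT to be normal to TJ, with radius 8.6, so the center W sits 8.6 in from both sides at W = (27.70, 39.10). That places the tangent points at C = (36.30, 39.10) on RC and T = (27.70, 47.70) on TJ. Then |ET| = |T − E| = 55.16.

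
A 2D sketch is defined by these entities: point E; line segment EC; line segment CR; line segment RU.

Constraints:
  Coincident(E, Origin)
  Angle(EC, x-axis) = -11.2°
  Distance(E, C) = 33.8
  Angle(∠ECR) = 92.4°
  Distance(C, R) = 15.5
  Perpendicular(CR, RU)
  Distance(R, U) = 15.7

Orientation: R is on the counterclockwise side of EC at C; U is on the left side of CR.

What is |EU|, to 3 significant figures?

24.8

∠ECR = 92.4°, so CR runs at -11.2° + (180° − 92.4°) = 76.4° from the x-axis; with |CR| = 15.5, R = C + 15.5·(cos 76.4°, sin 76.4°) = (36.8, 8.50). The perpendicularity gives RU at right angles to CR; with |RU| = 15.7 on the left of CR, U = R + 15.7·(-0.972, 0.235) = (21.5, 12.2). Then |EU| = |U − E| = 24.8.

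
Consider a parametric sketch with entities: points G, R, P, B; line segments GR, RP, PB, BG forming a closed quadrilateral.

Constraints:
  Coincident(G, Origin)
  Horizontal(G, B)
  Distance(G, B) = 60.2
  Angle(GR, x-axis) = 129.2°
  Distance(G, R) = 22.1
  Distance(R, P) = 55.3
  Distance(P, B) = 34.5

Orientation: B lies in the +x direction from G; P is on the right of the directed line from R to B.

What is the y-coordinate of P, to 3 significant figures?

-16.5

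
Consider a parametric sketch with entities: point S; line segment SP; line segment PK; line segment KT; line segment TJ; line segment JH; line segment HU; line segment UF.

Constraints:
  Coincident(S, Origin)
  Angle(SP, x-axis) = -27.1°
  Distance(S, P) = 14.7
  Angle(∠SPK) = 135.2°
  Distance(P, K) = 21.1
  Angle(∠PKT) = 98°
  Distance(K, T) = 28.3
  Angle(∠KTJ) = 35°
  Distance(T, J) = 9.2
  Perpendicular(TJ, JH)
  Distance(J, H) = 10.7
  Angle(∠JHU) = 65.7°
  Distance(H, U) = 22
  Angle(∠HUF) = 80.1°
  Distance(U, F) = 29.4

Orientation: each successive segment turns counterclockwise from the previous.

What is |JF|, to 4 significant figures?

22.94

S is at the origin; SP runs at -27.1° with length 14.7, so P = (13.09, -6.697). ∠SPK = 135.2° gives PK at 17.70° from the x-axis; with |PK| = 21.1, K = (33.19, -0.2814). ∠PKT = 98.0° gives KT at 99.70° from the x-axis; with |KT| = 28.3, T = (28.42, 27.61). ∠KTJ = 35.0° gives TJ at -115.3° from the x-axis; with |TJ| = 9.2, J = (24.49, 19.30). TJ ⟂ JH, so JH runs at -25.30°; with |JH| = 10.7, H = (34.16, 14.72). ∠JHU = 65.7° gives HU at 89.00° from the x-axis; with |HU| = 22.0, U = (34.54, 36.72). ∠HUF = 80.1° gives UF at -171.1° from the x-axis; with |UF| = 29.4, F = (5.499, 32.17). Then |JF| = |F − J| = 22.94.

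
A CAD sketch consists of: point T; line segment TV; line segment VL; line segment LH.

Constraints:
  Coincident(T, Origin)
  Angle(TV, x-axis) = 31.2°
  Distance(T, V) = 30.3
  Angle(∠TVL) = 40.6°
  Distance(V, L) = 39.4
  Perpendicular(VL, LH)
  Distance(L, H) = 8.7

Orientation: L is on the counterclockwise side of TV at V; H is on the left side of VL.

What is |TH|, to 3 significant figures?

19.8

∠TVL = 40.6°, so VL runs at 31.2° + (180° − 40.6°) = 171° from the x-axis; with |VL| = 39.4, L = V + 39.4·(cos 171°, sin 171°) = (-13.0, 22.1). VL is perpendicular to LH; with |LH| = 8.7 on the left of VL, H = L + 8.7·(-0.163, -0.987) = (-14.4, 13.5). Then |TH| = |H − T| = 19.8.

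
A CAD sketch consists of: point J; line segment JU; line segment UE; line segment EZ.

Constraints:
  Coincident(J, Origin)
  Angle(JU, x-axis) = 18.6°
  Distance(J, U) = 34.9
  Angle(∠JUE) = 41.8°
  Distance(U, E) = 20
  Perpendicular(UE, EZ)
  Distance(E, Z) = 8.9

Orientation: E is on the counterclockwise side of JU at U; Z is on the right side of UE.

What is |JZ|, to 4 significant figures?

32.72

∠JUE = 41.8°, so UE runs at 18.6° + (180° − 41.8°) = 156.8° from the x-axis; with |UE| = 20.0, E = U + 20.0·(cos 156.8°, sin 156.8°) = (14.69, 19.01). The perpendicularity gives EZ at right angles to UE; with |EZ| = 8.9 on the right of UE, Z = E + 8.9·(0.3939, 0.9191) = (18.20, 27.19). Then |JZ| = |Z − J| = 32.72.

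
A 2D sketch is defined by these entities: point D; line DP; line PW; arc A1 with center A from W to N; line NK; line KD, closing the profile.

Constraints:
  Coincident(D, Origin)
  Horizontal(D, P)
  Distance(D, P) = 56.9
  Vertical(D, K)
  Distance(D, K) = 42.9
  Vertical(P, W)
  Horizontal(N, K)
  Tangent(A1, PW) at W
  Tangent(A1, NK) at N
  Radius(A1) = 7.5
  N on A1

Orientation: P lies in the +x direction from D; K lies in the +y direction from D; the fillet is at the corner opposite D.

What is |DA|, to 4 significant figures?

60.77

D is at the origin; DP is horizontal with |DP| = 56.9 and P on the +x side, so P = (56.90, 0.000). DK is vertical with |DK| = 42.9 and K on the +y side, so K = (0.000, 42.90). The virtual corner opposite D is at (56.90, 42.90). A1 meets PW tangentially, so AW is at right angles to PW and A1 meets NK tangentially, so AN is at right angles to NK, with radius 7.5, so the center A sits 7.5 in from both sides at A = (49.40, 35.40). Then |DA| = |A − D| = 60.77.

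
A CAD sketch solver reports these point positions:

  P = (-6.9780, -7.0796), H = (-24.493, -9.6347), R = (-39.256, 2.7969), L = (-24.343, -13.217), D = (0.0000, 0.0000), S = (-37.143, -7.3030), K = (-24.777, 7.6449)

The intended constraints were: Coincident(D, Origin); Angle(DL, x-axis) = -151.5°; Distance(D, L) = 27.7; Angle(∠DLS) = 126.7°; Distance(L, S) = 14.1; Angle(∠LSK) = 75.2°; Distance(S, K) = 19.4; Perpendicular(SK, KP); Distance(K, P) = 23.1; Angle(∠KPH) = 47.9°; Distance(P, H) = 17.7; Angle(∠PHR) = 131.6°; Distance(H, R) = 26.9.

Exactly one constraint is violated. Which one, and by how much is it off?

Distance(H, R) = 26.9 — off by 7.60.

D = (0.00, 0.00) ✓; DL at -151.5° ✓; |DL| = 27.70 ✓; ∠DLS = 126.7° ✓; |LS| = 14.10 ✓; ∠LSK = 75.20° ✓; |SK| = 19.40 ✓; ∠(SK, KP) = 90.00° ✓; |KP| = 23.10 ✓; ∠KPH = 47.90° ✓; |PH| = 17.70 ✓; ∠PHR = 131.6° ✓; |HR| = 19.30 ✗.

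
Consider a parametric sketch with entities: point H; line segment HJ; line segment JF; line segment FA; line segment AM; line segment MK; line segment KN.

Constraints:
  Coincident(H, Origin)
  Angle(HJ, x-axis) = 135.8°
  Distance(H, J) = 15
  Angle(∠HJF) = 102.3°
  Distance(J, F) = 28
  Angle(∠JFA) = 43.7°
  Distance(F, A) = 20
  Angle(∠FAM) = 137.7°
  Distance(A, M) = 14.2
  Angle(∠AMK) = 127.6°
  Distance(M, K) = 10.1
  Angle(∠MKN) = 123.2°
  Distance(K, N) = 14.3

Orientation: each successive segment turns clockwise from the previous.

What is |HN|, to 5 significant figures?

21.963

H is at the origin; HJ runs at 135.8° with length 15.0, so J = (-10.754, 10.457). ∠HJF = 102.3° gives JF at 58.100° from the x-axis; with |JF| = 28.0, F = (4.0426, 34.229). ∠JFA = 43.7° gives FA at -78.200° from the x-axis; with |FA| = 20.0, A = (8.1325, 14.651). ∠FAM = 137.7° gives AM at -120.50° from the x-axis; with |AM| = 14.2, M = (0.92549, 2.4162). ∠AMK = 127.6° gives MK at -172.90° from the x-axis; with |MK| = 10.1, K = (-9.0971, 1.1678). ∠MKN = 123.2° gives KN at 130.30° from the x-axis; with |KN| = 14.3, N = (-18.346, 12.074). Then |HN| = |N − H| = 21.963.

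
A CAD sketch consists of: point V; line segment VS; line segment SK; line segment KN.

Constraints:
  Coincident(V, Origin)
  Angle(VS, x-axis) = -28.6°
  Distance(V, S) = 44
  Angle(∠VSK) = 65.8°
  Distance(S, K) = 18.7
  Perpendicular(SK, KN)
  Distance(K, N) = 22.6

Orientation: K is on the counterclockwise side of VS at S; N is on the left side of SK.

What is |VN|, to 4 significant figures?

17.55

∠VSK = 65.8°, so SK runs at -28.6° + (180° − 65.8°) = 85.60° from the x-axis; with |SK| = 18.7, K = S + 18.7·(cos 85.60°, sin 85.60°) = (40.07, -2.418). SK is perpendicular to KN; with |KN| = 22.6 on the left of SK, N = K + 22.6·(-0.9971, 0.07672) = (17.53, -0.6837). Then |VN| = |N − V| = 17.55.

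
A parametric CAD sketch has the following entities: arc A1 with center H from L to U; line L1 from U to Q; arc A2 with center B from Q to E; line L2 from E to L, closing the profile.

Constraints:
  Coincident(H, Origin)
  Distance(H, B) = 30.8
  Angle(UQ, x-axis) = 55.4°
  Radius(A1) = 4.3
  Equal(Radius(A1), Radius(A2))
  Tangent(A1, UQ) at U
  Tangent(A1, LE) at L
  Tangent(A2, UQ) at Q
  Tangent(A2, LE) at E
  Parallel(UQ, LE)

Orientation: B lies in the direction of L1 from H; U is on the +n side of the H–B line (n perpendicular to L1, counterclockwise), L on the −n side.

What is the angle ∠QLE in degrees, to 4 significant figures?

15.60°

The slot axis is L1's direction at 55.4°, so u = (cos 55.4°, sin 55.4°) = (0.5678, 0.8231) and n = (−sin 55.4°, cos 55.4°) = (-0.8231, 0.5678). H is at the origin and B lies 30.8 along u from H, so B = 30.8·u = (17.49, 25.35). Tangency of A1 to both parallel lines with radius 4.3 puts U and L at H ± 4.3·n: U = (-3.539, 2.442), L = (3.539, -2.442). Equal radii place Q and E the same way about B: Q = B + 4.3·n = (13.95, 27.79), E = B − 4.3·n = (21.03, 22.91). Then cos ∠QLE = LQ·LE / (|LQ||LE|), giving 15.60°.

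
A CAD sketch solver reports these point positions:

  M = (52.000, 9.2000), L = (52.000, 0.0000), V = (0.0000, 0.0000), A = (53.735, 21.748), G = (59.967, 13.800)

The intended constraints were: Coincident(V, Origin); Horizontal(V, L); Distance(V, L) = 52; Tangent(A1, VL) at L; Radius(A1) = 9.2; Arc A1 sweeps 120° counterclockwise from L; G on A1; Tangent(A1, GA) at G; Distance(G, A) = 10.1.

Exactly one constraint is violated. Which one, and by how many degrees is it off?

Tangent(A1, GA) at G — off by 8.10°.

V = (0.00, 0.00) ✓; V.y = 0.00, L.y = 0.00 ✓; |VL| = 52.00 ✓; ∠(ML, LV) = 90.00° ✓; |ML| = 9.200 ✓; bearing(M→G) − bearing(M→L) = 120.0° ✓; |MG| = 9.200 ✓; ∠(MG, GA) = 81.90° ✗; |GA| = 10.10 ✓.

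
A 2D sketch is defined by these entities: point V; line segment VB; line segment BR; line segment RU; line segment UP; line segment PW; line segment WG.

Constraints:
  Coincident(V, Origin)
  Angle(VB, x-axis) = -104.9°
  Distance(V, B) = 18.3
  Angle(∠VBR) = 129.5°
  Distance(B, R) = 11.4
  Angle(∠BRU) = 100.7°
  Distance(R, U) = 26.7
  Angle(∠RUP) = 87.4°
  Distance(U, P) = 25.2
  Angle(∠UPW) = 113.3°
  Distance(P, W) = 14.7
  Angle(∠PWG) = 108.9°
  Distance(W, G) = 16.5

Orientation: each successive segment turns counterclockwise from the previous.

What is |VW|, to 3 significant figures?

5.57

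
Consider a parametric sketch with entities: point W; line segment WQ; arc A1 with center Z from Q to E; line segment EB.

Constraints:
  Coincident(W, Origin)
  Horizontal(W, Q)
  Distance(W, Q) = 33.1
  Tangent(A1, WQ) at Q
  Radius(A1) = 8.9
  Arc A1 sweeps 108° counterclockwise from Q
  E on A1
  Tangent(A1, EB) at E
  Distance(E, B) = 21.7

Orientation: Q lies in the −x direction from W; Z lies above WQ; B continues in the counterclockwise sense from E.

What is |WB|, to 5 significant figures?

44.998

On A1, Q sits at bearing -90° from Z; a 108° counterclockwise sweep puts E at bearing 18°, so E = Z + 8.9·(cos 18°, sin 18°) = (-24.636, 11.650). The tangent condition forces ZE to be normal to EB, so EB runs along (−sin 18°, cos 18°); with |EB| = 21.7, B = (-31.341, 32.288). Then |WB| = |B − W| = 44.998.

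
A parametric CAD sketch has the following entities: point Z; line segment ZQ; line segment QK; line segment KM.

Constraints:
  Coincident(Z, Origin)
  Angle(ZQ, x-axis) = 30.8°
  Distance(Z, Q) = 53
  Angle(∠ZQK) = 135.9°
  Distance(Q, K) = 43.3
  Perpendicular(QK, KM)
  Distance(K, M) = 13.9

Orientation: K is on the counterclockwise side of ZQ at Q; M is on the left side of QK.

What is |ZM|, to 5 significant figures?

84.545

Z is at the origin; ZQ runs at 30.8° with length 53.0, so Q = 53.0·(cos 30.8°, sin 30.8°) = (45.525, 27.138). ∠ZQK = 135.9°, so QK runs at 30.8° + (180° − 135.9°) = 74.900° from the x-axis; with |QK| = 43.3, K = Q + 43.3·(cos 74.900°, sin 74.900°) = (56.805, 68.943). QK is perpendicular to KM; with |KM| = 13.9 on the left of QK, M = K + 13.9·(-0.96547, 0.26050) = (43.385, 72.564). Then |ZM| = |M − Z| = 84.545.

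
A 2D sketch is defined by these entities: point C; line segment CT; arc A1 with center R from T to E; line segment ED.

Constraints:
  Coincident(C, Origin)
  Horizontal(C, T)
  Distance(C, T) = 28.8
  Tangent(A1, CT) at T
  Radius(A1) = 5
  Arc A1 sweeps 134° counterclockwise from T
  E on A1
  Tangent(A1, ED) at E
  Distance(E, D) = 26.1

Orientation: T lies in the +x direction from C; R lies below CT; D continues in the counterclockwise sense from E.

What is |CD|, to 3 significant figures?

51.2

C is at the origin; CT is horizontal with |CT| = 28.8 and T on the +x side, so T = (28.8, 0.00). Since A1 is tangent to CT there, RT ⟂ CT, so R = T + (0, -5) = (28.8, -5.00). On A1, T sits at bearing 90° from R; a 134° counterclockwise sweep puts E at bearing 224°, so E = R + 5.0·(cos 224°, sin 224°) = (25.2, -8.47). A1 meets ED tangentially, so RE is at right angles to ED, so ED runs along (−sin 224°, cos 224°); with |ED| = 26.1, D = (43.3, -27.2). Then |CD| = |D − C| = 51.2.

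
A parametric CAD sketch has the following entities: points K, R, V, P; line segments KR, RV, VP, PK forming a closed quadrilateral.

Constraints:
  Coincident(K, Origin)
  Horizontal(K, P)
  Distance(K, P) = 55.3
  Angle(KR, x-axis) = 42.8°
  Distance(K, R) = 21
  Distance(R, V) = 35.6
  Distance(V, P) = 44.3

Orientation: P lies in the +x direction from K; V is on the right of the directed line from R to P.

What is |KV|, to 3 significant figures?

26.9

Checks: |RV| = 35.60 ✓; |VP| = 44.30 ✓.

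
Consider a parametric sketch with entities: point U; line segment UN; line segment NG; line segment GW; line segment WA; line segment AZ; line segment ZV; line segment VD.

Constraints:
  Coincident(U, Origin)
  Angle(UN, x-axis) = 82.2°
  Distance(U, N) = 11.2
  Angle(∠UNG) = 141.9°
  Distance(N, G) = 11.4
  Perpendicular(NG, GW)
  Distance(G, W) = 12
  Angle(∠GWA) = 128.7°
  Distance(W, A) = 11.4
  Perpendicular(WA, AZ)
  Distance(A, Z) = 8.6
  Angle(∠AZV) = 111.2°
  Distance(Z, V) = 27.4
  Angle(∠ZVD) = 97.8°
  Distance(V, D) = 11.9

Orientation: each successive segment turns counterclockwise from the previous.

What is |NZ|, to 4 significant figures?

12.74

U is at the origin; UN runs at 82.2° with length 11.2, so N = (1.520, 11.10). ∠UNG = 141.9° gives NG at 120.3° from the x-axis; with |NG| = 11.4, G = (-4.232, 20.94). NG is perpendicular to GW, so GW runs at -149.7°; with |GW| = 12.0, W = (-14.59, 14.88). ∠GWA = 128.7° gives WA at -98.40° from the x-axis; with |WA| = 11.4, A = (-16.26, 3.607). WA ⟂ AZ, so AZ runs at -8.400°; with |AZ| = 8.6, Z = (-7.750, 2.351). Then |NZ| = |Z − N| = 12.74.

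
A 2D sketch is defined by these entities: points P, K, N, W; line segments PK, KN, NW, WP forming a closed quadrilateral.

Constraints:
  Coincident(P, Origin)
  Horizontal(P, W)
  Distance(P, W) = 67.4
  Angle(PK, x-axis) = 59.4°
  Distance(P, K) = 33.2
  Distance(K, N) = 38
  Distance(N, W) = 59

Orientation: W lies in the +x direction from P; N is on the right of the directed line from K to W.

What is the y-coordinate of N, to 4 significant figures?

-8.599

Checks: |KN| = 38.00 ✓; |NW| = 59.00 ✓.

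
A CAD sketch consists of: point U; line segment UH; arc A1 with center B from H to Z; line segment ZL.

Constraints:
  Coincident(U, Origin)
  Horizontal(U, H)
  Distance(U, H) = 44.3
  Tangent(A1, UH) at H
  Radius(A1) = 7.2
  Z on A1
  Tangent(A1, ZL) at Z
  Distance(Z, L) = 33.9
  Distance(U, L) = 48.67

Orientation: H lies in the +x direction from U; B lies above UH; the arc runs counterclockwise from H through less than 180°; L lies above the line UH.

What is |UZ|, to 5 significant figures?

51.361

Checks: |BZ| = 7.200 ✓; ∠(BZ, ZL) = 90.00° ✓; |ZL| = 33.90 ✓; |UL| = 48.67 ✓.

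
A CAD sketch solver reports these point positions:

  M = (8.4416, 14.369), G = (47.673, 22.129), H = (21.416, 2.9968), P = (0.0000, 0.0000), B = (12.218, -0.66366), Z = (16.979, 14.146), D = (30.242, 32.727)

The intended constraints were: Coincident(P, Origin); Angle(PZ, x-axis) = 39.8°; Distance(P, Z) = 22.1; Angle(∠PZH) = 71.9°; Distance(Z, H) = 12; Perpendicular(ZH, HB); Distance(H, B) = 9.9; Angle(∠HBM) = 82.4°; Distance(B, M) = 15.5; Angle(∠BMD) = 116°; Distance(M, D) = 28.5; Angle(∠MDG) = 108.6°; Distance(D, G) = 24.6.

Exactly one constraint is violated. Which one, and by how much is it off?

Distance(D, G) = 24.6 — off by 4.20.

P = (0.00, 0.00) ✓; PZ at 39.80° ✓; |PZ| = 22.10 ✓; ∠PZH = 71.90° ✓; |ZH| = 12.00 ✓; ∠(ZH, HB) = 90.00° ✓; |HB| = 9.900 ✓; ∠HBM = 82.40° ✓; |BM| = 15.50 ✓; ∠BMD = 116.0° ✓; |MD| = 28.50 ✓; ∠MDG = 108.6° ✓; |DG| = 20.40 ✗.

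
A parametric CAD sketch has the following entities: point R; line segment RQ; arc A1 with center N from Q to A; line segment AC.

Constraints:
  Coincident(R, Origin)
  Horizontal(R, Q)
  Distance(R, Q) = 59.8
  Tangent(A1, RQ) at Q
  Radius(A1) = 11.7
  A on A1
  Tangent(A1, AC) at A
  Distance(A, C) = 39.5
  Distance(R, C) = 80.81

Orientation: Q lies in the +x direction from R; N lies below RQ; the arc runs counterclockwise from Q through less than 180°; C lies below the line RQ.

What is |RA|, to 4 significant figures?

51.06

R is at the origin; RQ is horizontal with |RQ| = 59.8 and Q on the +x side, so Q = (59.80, 0.000). A1 meets RQ tangentially, so NQ is at right angles to RQ, so N = Q + (0, -11.7) = (59.80, -11.70). Since NA ⟂ AC (tangency), |NC| = √(11.7² + 39.5²) = 41.20 regardless of where A sits on A1. So C lies on both circle(R, 80.81) and circle(N, 41.20); the below-RQ intersection is C = (61.11, -52.88). A is the foot of the tangent from C: A = (48.69, -15.38).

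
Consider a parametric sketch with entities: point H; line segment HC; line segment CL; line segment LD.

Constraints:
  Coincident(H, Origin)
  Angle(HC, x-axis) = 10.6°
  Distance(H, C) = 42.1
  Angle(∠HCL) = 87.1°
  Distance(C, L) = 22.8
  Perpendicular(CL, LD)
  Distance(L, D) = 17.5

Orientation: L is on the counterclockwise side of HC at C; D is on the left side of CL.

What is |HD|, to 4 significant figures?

32.09

H is at the origin; HC runs at 10.6° with length 42.1, so C = 42.1·(cos 10.6°, sin 10.6°) = (41.38, 7.744). ∠HCL = 87.1°, so CL runs at 10.6° + (180° − 87.1°) = 103.5° from the x-axis; with |CL| = 22.8, L = C + 22.8·(cos 103.5°, sin 103.5°) = (36.06, 29.91). CL ⟂ LD; with |LD| = 17.5 on the left of CL, D = L + 17.5·(-0.9724, -0.2334) = (19.04, 25.83). Then |HD| = |D − H| = 32.09.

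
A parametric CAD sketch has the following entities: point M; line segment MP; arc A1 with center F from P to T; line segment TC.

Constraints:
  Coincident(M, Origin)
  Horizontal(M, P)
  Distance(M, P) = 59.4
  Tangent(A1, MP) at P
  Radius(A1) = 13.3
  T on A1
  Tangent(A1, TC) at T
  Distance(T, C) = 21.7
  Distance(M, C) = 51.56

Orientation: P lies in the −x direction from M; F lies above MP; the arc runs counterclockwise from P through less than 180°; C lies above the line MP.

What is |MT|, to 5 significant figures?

47.578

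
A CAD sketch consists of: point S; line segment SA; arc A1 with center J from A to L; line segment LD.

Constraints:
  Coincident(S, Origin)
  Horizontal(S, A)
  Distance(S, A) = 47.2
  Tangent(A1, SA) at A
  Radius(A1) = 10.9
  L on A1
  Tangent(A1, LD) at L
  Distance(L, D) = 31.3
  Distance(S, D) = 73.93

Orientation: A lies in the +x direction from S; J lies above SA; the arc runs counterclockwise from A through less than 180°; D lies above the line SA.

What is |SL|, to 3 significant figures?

58.8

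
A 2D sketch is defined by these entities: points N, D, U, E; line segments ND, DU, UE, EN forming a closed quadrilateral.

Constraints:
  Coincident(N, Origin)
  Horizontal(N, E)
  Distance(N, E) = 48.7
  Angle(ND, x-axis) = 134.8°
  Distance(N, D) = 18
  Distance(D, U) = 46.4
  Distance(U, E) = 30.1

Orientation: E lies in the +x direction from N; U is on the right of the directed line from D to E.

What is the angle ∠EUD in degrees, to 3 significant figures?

108°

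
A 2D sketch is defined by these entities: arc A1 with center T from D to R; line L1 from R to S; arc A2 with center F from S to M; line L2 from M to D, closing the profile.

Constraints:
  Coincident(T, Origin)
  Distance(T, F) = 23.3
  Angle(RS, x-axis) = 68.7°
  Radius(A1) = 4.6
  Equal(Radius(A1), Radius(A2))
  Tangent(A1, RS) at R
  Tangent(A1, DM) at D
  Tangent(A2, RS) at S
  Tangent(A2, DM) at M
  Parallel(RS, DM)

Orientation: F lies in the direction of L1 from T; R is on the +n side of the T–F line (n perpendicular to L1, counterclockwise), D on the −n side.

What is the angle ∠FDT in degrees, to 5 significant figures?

78.832°

The slot axis is L1's direction at 68.7°, so u = (cos 68.7°, sin 68.7°) = (0.36325, 0.93169) and n = (−sin 68.7°, cos 68.7°) = (-0.93169, 0.36325). T is at the origin and F lies 23.3 along u from T, so F = 23.3·u = (8.4638, 21.708). Tangency of A1 to both parallel lines with radius 4.6 puts R and D at T ± 4.6·n: R = (-4.2858, 1.6710), D = (4.2858, -1.6710). Then cos ∠FDT = DF·DT / (|DF||DT|), giving 78.832°.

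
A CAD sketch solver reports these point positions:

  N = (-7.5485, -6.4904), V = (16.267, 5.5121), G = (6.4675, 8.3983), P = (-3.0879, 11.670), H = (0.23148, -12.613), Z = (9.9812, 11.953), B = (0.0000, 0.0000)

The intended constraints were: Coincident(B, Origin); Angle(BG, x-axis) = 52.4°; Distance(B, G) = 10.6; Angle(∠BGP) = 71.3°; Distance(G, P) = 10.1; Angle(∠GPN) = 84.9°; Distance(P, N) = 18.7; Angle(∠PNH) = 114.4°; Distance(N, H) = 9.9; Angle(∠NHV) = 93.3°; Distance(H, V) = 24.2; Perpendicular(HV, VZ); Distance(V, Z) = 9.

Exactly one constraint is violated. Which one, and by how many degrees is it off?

Perpendicular(HV, VZ) — off by 4.20°.

B = (0.00, 0.00) ✓; BG at 52.40° ✓; |BG| = 10.60 ✓; ∠BGP = 71.30° ✓; |GP| = 10.10 ✓; ∠GPN = 84.90° ✓; |PN| = 18.70 ✓; ∠PNH = 114.4° ✓; |NH| = 9.900 ✓; ∠NHV = 93.30° ✓; |HV| = 24.20 ✓; ∠(HV, VZ) = 85.80° ✗; |VZ| = 9.000 ✓.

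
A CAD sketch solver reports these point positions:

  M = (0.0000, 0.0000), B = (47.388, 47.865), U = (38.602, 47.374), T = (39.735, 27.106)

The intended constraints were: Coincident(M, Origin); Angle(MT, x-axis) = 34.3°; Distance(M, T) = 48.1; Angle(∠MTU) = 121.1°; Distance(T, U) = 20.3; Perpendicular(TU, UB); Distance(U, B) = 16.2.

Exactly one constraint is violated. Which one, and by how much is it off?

Distance(U, B) = 16.2 — off by 7.40.

M = (0.00, 0.00) ✓; MT at 34.30° ✓; |MT| = 48.10 ✓; ∠MTU = 121.1° ✓; |TU| = 20.30 ✓; ∠(TU, UB) = 90.00° ✓; |UB| = 8.800 ✗.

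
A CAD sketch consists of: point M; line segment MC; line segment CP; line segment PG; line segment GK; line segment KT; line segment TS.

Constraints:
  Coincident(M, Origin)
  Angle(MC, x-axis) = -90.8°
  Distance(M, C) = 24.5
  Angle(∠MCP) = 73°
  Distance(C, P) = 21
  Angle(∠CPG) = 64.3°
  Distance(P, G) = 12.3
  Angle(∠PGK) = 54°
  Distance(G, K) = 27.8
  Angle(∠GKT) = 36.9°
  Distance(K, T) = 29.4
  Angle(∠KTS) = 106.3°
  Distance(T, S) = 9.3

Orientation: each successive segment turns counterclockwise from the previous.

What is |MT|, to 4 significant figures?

32.93

M is at the origin; MC runs at -90.8° with length 24.5, so C = (-0.3421, -24.50). ∠MCP = 73.0° gives CP at 16.20° from the x-axis; with |CP| = 21.0, P = (19.82, -18.64). ∠CPG = 64.3° gives PG at 131.9° from the x-axis; with |PG| = 12.3, G = (11.61, -9.484). ∠PGK = 54.0° gives GK at -102.1° from the x-axis; with |GK| = 27.8, K = (5.782, -36.67). ∠GKT = 36.9° gives KT at 41.00° from the x-axis; with |KT| = 29.4, T = (27.97, -17.38). Then |MT| = |T − M| = 32.93.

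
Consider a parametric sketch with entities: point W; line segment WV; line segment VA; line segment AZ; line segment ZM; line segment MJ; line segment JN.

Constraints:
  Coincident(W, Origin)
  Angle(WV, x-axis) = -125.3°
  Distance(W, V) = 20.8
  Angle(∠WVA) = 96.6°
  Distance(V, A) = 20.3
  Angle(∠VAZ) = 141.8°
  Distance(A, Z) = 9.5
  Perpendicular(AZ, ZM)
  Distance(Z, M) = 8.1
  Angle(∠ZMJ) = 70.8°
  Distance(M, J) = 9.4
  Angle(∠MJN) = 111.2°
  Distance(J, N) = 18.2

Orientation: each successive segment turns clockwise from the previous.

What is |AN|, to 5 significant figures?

13.180

∠ZMJ = 70.8° gives MJ at -86.100° from the x-axis; with |MJ| = 9.4, J = (-25.463, -4.6891). ∠MJN = 111.2° gives JN at -154.90° from the x-axis; with |JN| = 18.2, N = (-41.944, -12.410). Then |AN| = |N − A| = 13.180.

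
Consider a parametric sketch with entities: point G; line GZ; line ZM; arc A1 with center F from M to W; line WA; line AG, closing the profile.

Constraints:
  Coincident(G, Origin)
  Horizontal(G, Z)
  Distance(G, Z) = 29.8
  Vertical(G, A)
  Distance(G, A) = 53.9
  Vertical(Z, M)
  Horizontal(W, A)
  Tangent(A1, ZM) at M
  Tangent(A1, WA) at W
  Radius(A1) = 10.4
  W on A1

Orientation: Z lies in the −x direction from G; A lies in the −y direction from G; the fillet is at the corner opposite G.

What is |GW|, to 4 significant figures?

57.28

G is at the origin; GZ is horizontal with |GZ| = 29.8 and Z on the −x side, so Z = (-29.80, 0.000). G and A share the same x with |GA| = 53.9 and A on the −y side, so A = (0.000, -53.90). The virtual corner opposite G is at (-29.80, -53.90). A1 meets ZM tangentially, so FM is at right angles to ZM and tangency of A1 to WA means the radius FW is perpendicular to WA, with radius 10.4, so the center F sits 10.4 in from both sides at F = (-19.40, -43.50). That places the tangent points at M = (-29.80, -43.50) on ZM and W = (-19.40, -53.90) on WA. Then |GW| = |W − G| = 57.28.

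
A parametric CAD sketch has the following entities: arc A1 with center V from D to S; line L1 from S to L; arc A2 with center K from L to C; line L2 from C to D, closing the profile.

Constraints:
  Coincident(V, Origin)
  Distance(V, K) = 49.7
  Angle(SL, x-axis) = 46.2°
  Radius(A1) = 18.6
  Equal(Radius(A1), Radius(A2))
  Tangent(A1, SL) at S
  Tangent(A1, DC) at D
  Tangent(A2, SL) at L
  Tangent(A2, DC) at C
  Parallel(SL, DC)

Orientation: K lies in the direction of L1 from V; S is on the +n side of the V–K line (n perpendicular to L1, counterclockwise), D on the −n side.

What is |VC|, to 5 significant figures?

53.066

The slot axis is L1's direction at 46.2°, so u = (cos 46.2°, sin 46.2°) = (0.69214, 0.72176) and n = (−sin 46.2°, cos 46.2°) = (-0.72176, 0.69214). V is at the origin and K lies 49.7 along u from V, so K = 49.7·u = (34.400, 35.871). Tangency of A1 to both parallel lines with radius 18.6 puts S and D at V ± 18.6·n: S = (-13.425, 12.874), D = (13.425, -12.874). Equal radii place L and C the same way about K: L = K + 18.6·n = (20.975, 48.745), C = K − 18.6·n = (47.824, 22.998). Then |VC| = |C − V| = 53.066.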